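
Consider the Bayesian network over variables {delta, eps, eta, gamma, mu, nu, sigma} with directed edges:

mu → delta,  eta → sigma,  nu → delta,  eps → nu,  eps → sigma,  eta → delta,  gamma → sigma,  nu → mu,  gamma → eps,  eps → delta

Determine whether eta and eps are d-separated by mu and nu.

Yes

We examine all 5 paths between eta and eps:
Path 1: eta → delta ← nu ← eps
  delta is a collider here and neither delta nor any of its descendants is conditioned on, so the collider stays closed — the path is blocked at delta.
Path 2: eta → delta ← eps
  delta is a collider here and neither delta nor any of its descendants is conditioned on, so the collider stays closed — the path is blocked at delta.
Path 3: eta → delta ← mu ← nu ← eps
  delta is a collider here and neither delta nor any of its descendants is conditioned on, so the collider stays closed — the path is blocked at delta.
Path 4: eta → sigma ← gamma → eps
  sigma is a collider here and neither sigma nor any of its descendants is conditioned on, so the collider stays closed — the path is blocked at sigma.
Path 5: eta → sigma ← eps
  sigma is a collider here and neither sigma nor any of its descendants is conditioned on, so the collider stays closed — the path is blocked at sigma.
All paths are blocked; eta ⊥ eps | {mu, nu} holds.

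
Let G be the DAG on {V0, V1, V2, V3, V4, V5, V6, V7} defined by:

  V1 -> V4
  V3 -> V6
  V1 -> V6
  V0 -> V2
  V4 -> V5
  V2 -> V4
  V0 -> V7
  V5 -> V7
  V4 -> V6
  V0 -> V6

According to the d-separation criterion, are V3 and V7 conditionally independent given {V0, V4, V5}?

Yes

Enumerating the 6 paths from V3 to V7 and testing each for blocking by {V0, V4, V5}:
Path 1: V3 → V6 ← V1 → V4 → V5 → V7
  V6 is a collider here and neither V6 nor any of its descendants is conditioned on, so the collider stays closed — the path is blocked at V6.
Path 2: V3 → V6 ← V1 → V4 ← V2 ← V0 → V7
  V6 is a collider here and neither V6 nor any of its descendants is conditioned on, so the collider stays closed — the path is blocked at V6.
Path 3: V3 → V6 ← V0 → V7
  V6 is a collider here and neither V6 nor any of its descendants is conditioned on, so the collider stays closed — the path is blocked at V6.
Path 4: V3 → V6 ← V0 → V2 → V4 → V5 → V7
  V6 is a collider here and neither V6 nor any of its descendants is conditioned on, so the collider stays closed — the path is blocked at V6.
Path 5: V3 → V6 ← V4 → V5 → V7
  V6 is a collider here and neither V6 nor any of its descendants is conditioned on, so the collider stays closed — the path is blocked at V6.
Path 6: V3 → V6 ← V4 ← V2 ← V0 → V7
  V6 is a collider here and neither V6 nor any of its descendants is conditioned on, so the collider stays closed — the path is blocked at V6.
Since every path is blocked, d-separation holds.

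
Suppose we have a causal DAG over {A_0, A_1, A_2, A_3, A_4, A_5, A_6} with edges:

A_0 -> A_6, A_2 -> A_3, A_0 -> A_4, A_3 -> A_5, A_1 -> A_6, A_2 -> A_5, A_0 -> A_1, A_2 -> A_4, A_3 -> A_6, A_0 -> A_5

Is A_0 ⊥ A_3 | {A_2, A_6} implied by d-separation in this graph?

There are 6 undirected paths between A_0 and A_3; checking each against the conditioning set {A_2, A_6}:
Path 1: A_0 → A_6 ← A_3
  A_6 is a collider and A_6 is conditioned on, which opens it — no node blocks this path, so it is active.
Path 2: A_0 → A_4 ← A_2 → A_3
  A_4 is a collider here and neither A_4 nor any of its descendants is conditioned on, so the collider stays closed — the path is blocked at A_4.
Path 3: A_0 → A_4 ← A_2 → A_5 ← A_3
  A_4 is a collider here and neither A_4 nor any of its descendants is conditioned on, so the collider stays closed — the path is blocked at A_4.
Path 4: A_0 → A_1 → A_6 ← A_3
  A_1 is a chain and A_1 is not conditioned on; A_6 is a collider and A_6 is conditioned on, which opens it — no node blocks this path, so it is active.
Path 5: A_0 → A_5 ← A_3
  A_5 is a collider here and neither A_5 nor any of its descendants is conditioned on, so the collider stays closed — the path is blocked at A_5.
Path 6: A_0 → A_5 ← A_2 → A_3
  A_5 is a collider here and neither A_5 nor any of its descendants is conditioned on, so the collider stays closed — the path is blocked at A_5.
Since the path A_0 → A_6 ← A_3 is active, A_0 and A_3 are not d-separated given {A_2, A_6}.

No — A_0 and A_3 are not d-separated given {A_2, A_6}.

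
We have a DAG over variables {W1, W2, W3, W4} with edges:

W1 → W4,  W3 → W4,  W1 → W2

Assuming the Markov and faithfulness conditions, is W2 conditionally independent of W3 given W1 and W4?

There is one path between W2 and W3:
  1. W2 ← W1 → W4 ← W3 — W1:fork[blocks]; W4:collider[open] ⇒ blocked
Since every path is blocked, d-separation holds.

Yes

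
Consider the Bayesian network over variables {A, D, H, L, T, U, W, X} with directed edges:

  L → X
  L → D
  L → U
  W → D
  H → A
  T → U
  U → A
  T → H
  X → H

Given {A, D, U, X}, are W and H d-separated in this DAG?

3 paths connect W and H; each must be blocked for d-separation to hold:
  1. W → D ← L → U ← T → H — D:collider[open]; L:fork[open]; U:collider[open]; T:fork[open] ⇒ active
  2. W → D ← L → U → A ← H — D:collider[open]; L:fork[open]; U:chain[blocks]; A:collider[open] ⇒ blocked
  3. W → D ← L → X → H — D:collider[open]; L:fork[open]; X:chain[blocks] ⇒ blocked
At least one path is unblocked, so d-separation fails.

No — W and H are not d-separated given {A, D, U, X}.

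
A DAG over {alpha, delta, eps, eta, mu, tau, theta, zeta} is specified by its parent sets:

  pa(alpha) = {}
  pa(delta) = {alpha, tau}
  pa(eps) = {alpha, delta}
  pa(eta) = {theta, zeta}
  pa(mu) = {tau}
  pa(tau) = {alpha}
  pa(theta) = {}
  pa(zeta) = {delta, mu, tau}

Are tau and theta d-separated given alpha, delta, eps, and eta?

No

We examine all 5 paths between tau and theta:
  1. tau → mu → zeta → eta ← theta — mu:chain[open]; zeta:chain[open]; eta:collider[open] ⇒ active
  2. tau → zeta → eta ← theta — zeta:chain[open]; eta:collider[open] ⇒ active
  3. tau → delta → zeta → eta ← theta — delta:chain[blocks]; zeta:chain[open]; eta:collider[open] ⇒ blocked
  4. tau ← alpha → eps ← delta → zeta → eta ← theta — alpha:fork[blocks]; eps:collider[open]; delta:fork[blocks]; zeta:chain[open]; eta:collider[open] ⇒ blocked
  5. tau ← alpha → delta → zeta → eta ← theta — alpha:fork[blocks]; delta:chain[blocks]; zeta:chain[open]; eta:collider[open] ⇒ blocked
Because an active path exists, tau and theta are not d-separated.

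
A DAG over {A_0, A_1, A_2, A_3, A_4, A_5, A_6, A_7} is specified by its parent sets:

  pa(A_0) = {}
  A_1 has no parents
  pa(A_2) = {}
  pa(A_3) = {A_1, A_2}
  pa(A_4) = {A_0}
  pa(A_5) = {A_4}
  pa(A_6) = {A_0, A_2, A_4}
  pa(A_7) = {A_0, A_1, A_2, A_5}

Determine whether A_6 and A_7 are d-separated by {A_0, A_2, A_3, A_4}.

6 paths connect A_6 and A_7; each must be blocked for d-separation to hold:
  1. A_6 ← A_4 → A_5 → A_7 — A_4:fork[blocks]; A_5:chain[open] ⇒ blocked
  2. A_6 ← A_4 ← A_0 → A_7 — A_4:chain[blocks]; A_0:fork[blocks] ⇒ blocked
  3. A_6 ← A_2 → A_7 — A_2:fork[blocks] ⇒ blocked
  4. A_6 ← A_2 → A_3 ← A_1 → A_7 — A_2:fork[blocks]; A_3:collider[open]; A_1:fork[open] ⇒ blocked
  5. A_6 ← A_0 → A_7 — A_0:fork[blocks] ⇒ blocked
  6. A_6 ← A_0 → A_4 → A_5 → A_7 — A_0:fork[blocks]; A_4:chain[blocks]; A_5:chain[open] ⇒ blocked
Every path is blocked, so A_6 and A_7 are d-separated given {A_0, A_2, A_3, A_4}.

Yes — A_6 and A_7 are d-separated given {A_0, A_2, A_3, A_4}.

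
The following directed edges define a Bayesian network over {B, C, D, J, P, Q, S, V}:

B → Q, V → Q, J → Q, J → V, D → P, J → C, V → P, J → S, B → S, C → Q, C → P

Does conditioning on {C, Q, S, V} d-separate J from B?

Enumerating the 6 paths from J to B and testing each for blocking by {C, Q, S, V}:
  1. J → C → Q ← B — C:chain[blocks]; Q:collider[open] ⇒ blocked
  2. J → C → P ← V → Q ← B — C:chain[blocks]; P:collider[blocks]; V:fork[blocks]; Q:collider[open] ⇒ blocked
  3. J → V → Q ← B — V:chain[blocks]; Q:collider[open] ⇒ blocked
  4. J → V → P ← C → Q ← B — V:chain[blocks]; P:collider[blocks]; C:fork[blocks]; Q:collider[open] ⇒ blocked
  5. J → Q ← B — Q:collider[open] ⇒ active
  6. J → S ← B — S:collider[open] ⇒ active
At least one path is unblocked, so d-separation fails.

No — J and B are not d-separated given {C, Q, S, V}.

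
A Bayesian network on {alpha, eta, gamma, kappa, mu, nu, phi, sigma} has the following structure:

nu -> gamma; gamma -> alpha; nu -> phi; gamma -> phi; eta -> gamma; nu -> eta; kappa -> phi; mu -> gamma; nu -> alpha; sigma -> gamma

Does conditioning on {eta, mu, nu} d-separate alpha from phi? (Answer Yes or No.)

No

There are 6 undirected paths between alpha and phi; checking each against the conditioning set {eta, mu, nu}:
Path 1: alpha ← gamma → phi
  gamma is a fork and gamma is not conditioned on — no node blocks this path, so it is active.
Path 2: alpha ← gamma ← eta ← nu → phi
  eta is a chain here and eta is conditioned on, so the path is blocked at eta.
Path 3: alpha ← gamma ← nu → phi
  nu is a fork here and nu is conditioned on, so the path is blocked at nu.
Path 4: alpha ← nu → gamma → phi
  nu is a fork here and nu is conditioned on, so the path is blocked at nu.
Path 5: alpha ← nu → phi
  nu is a fork here and nu is conditioned on, so the path is blocked at nu.
Path 6: alpha ← nu → eta → gamma → phi
  nu is a fork here and nu is conditioned on, so the path is blocked at nu.
At least one path is unblocked, so d-separation fails.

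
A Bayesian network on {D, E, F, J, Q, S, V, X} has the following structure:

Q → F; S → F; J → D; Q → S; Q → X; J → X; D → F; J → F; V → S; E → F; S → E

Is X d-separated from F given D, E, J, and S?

No

Enumerating the 5 paths from X to F and testing each for blocking by {D, E, J, S}:
Path 1: X ← J → D → F
  J is a fork here and J is conditioned on, so the path is blocked at J.
Path 2: X ← J → F
  J is a fork here and J is conditioned on, so the path is blocked at J.
Path 3: X ← Q → F
  Q is a fork and Q is not conditioned on — no node blocks this path, so it is active.
Path 4: X ← Q → S → E → F
  S is a chain here and S is conditioned on, so the path is blocked at S.
Path 5: X ← Q → S → F
  S is a chain here and S is conditioned on, so the path is blocked at S.
Because an active path exists, X and F are not d-separated.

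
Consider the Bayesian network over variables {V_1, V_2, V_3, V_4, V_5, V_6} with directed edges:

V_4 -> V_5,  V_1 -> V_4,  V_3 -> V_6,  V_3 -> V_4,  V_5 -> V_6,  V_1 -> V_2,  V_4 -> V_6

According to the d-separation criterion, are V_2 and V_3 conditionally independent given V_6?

There are 3 undirected paths between V_2 and V_3; checking each against the conditioning set {V_6}:
Path 1: V_2 ← V_1 → V_4 → V_5 → V_6 ← V_3
  V_1 is a fork and V_1 is not conditioned on; V_4 is a chain and V_4 is not conditioned on; V_5 is a chain and V_5 is not conditioned on; V_6 is a collider and V_6 is conditioned on, which opens it — no node blocks this path, so it is active.
Path 2: V_2 ← V_1 → V_4 → V_6 ← V_3
  V_1 is a fork and V_1 is not conditioned on; V_4 is a chain and V_4 is not conditioned on; V_6 is a collider and V_6 is conditioned on, which opens it — no node blocks this path, so it is active.
Path 3: V_2 ← V_1 → V_4 ← V_3
  V_1 is a fork and V_1 is not conditioned on; V_4 is a collider and its descendant V_6 is conditioned on, which opens it — no node blocks this path, so it is active.
Since the path V_2 ← V_1 → V_4 → V_5 → V_6 ← V_3 is active, V_2 and V_3 are not d-separated given {V_6}.

No — V_2 and V_3 are not d-separated given {V_6}.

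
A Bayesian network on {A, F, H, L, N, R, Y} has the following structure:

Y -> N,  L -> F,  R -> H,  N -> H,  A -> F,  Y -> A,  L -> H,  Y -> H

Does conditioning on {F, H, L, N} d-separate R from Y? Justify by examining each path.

3 paths connect R and Y; each must be blocked for d-separation to hold:
Path 1: R → H ← Y
  H is a collider and H is conditioned on, which opens it — no node blocks this path, so it is active.
Path 2: R → H ← N ← Y
  N is a chain here and N is conditioned on, so the path is blocked at N.
Path 3: R → H ← L → F ← A ← Y
  L is a fork here and L is conditioned on, so the path is blocked at L.
Because an active path exists, R and Y are not d-separated.

No — R and Y are not d-separated given {F, H, L, N}.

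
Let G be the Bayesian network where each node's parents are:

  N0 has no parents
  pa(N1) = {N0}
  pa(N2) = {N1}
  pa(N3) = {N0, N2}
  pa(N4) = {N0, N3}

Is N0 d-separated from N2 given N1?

3 paths connect N0 and N2; each must be blocked for d-separation to hold:
Path 1: N0 → N1 → N2
  N1 is a chain here and N1 is conditioned on, so the path is blocked at N1.
Path 2: N0 → N4 ← N3 ← N2
  N4 is a collider here and neither N4 nor any of its descendants is conditioned on, so the collider stays closed — the path is blocked at N4.
Path 3: N0 → N3 ← N2
  N3 is a collider here and neither N3 nor any of its descendants is conditioned on, so the collider stays closed — the path is blocked at N3.
All paths are blocked; N0 ⊥ N2 | {N1} holds.

Yes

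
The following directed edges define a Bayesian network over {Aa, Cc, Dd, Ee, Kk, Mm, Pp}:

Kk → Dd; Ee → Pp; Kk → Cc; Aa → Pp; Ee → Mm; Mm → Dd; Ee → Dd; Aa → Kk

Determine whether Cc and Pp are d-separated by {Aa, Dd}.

No

3 paths connect Cc and Pp; each must be blocked for d-separation to hold:
Path 1: Cc ← Kk ← Aa → Pp
  Aa is a fork here and Aa is conditioned on, so the path is blocked at Aa.
Path 2: Cc ← Kk → Dd ← Mm ← Ee → Pp
  Kk is a fork and Kk is not conditioned on; Dd is a collider and Dd is conditioned on, which opens it; Mm is a chain and Mm is not conditioned on; Ee is a fork and Ee is not conditioned on — no node blocks this path, so it is active.
Path 3: Cc ← Kk → Dd ← Ee → Pp
  Kk is a fork and Kk is not conditioned on; Dd is a collider and Dd is conditioned on, which opens it; Ee is a fork and Ee is not conditioned on — no node blocks this path, so it is active.
At least one path is unblocked, so d-separation fails.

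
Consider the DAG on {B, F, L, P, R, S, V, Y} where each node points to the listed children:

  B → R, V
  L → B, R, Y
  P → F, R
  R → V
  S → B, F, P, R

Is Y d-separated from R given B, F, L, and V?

Yes — Y and R are d-separated given {B, F, L, V}.

Enumerating the 6 paths from Y to R and testing each for blocking by {B, F, L, V}:
Path 1: Y ← L → B ← S → R
  L is a fork here and L is conditioned on, so the path is blocked at L.
Path 2: Y ← L → B ← S → P → R
  L is a fork here and L is conditioned on, so the path is blocked at L.
Path 3: Y ← L → B ← S → F ← P → R
  L is a fork here and L is conditioned on, so the path is blocked at L.
Path 4: Y ← L → B → R
  L is a fork here and L is conditioned on, so the path is blocked at L.
Path 5: Y ← L → B → V ← R
  L is a fork here and L is conditioned on, so the path is blocked at L.
Path 6: Y ← L → R
  L is a fork here and L is conditioned on, so the path is blocked at L.
All paths are blocked; Y ⊥ R | {B, F, L, V} holds.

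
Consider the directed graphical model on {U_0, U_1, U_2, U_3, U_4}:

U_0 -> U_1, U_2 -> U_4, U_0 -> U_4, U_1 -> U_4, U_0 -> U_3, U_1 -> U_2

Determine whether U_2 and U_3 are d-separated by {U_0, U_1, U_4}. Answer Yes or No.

Yes — U_2 and U_3 are d-separated given {U_0, U_1, U_4}.

4 paths connect U_2 and U_3; each must be blocked for d-separation to hold:
  1. U_2 ← U_1 → U_4 ← U_0 → U_3 — U_1:fork[blocks]; U_4:collider[open]; U_0:fork[blocks] ⇒ blocked
  2. U_2 ← U_1 ← U_0 → U_3 — U_1:chain[blocks]; U_0:fork[blocks] ⇒ blocked
  3. U_2 → U_4 ← U_1 ← U_0 → U_3 — U_4:collider[open]; U_1:chain[blocks]; U_0:fork[blocks] ⇒ blocked
  4. U_2 → U_4 ← U_0 → U_3 — U_4:collider[open]; U_0:fork[blocks] ⇒ blocked
Every path is blocked, so U_2 and U_3 are d-separated given {U_0, U_1, U_4}.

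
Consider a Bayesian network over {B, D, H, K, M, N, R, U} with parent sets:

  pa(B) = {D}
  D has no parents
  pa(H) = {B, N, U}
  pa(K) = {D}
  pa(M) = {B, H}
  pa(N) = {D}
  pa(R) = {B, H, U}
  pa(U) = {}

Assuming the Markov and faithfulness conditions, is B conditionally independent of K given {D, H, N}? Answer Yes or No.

We examine all 5 paths between B and K:
  1. B → H ← N ← D → K — H:collider[open]; N:chain[blocks]; D:fork[blocks] ⇒ blocked
  2. B → M ← H ← N ← D → K — M:collider[blocks]; H:chain[blocks]; N:chain[blocks]; D:fork[blocks] ⇒ blocked
  3. B → R ← H ← N ← D → K — R:collider[blocks]; H:chain[blocks]; N:chain[blocks]; D:fork[blocks] ⇒ blocked
  4. B → R ← U → H ← N ← D → K — R:collider[blocks]; U:fork[open]; H:collider[open]; N:chain[blocks]; D:fork[blocks] ⇒ blocked
  5. B ← D → K — D:fork[blocks] ⇒ blocked
Every path is blocked, so B and K are d-separated given {D, H, N}.

Yes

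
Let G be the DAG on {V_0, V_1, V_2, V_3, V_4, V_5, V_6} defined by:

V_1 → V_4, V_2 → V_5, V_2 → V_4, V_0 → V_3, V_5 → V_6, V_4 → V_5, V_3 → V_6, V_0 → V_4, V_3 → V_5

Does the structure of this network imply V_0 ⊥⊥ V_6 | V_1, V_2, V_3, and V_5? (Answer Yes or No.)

Yes

6 paths connect V_0 and V_6; each must be blocked for d-separation to hold:
Path 1: V_0 → V_3 → V_6
  V_3 is a chain here and V_3 is conditioned on, so the path is blocked at V_3.
Path 2: V_0 → V_3 → V_5 → V_6
  V_3 is a chain here and V_3 is conditioned on, so the path is blocked at V_3.
Path 3: V_0 → V_4 → V_5 → V_6
  V_5 is a chain here and V_5 is conditioned on, so the path is blocked at V_5.
Path 4: V_0 → V_4 → V_5 ← V_3 → V_6
  V_3 is a fork here and V_3 is conditioned on, so the path is blocked at V_3.
Path 5: V_0 → V_4 ← V_2 → V_5 → V_6
  V_2 is a fork here and V_2 is conditioned on, so the path is blocked at V_2.
Path 6: V_0 → V_4 ← V_2 → V_5 ← V_3 → V_6
  V_2 is a fork here and V_2 is conditioned on, so the path is blocked at V_2.
All paths are blocked; V_0 ⊥ V_6 | {V_1, V_2, V_3, V_5} holds.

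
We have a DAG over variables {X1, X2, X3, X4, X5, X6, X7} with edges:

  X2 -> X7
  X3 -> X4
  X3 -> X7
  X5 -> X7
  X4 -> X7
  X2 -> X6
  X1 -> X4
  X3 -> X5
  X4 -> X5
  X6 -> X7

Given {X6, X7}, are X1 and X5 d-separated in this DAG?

No

Enumerating the 5 paths from X1 to X5 and testing each for blocking by {X6, X7}:
  1. X1 → X4 → X5 — X4:chain[open] ⇒ active
  2. X1 → X4 ← X3 → X5 — X4:collider[open]; X3:fork[open] ⇒ active
  3. X1 → X4 ← X3 → X7 ← X5 — X4:collider[open]; X3:fork[open]; X7:collider[open] ⇒ active
  4. X1 → X4 → X7 ← X5 — X4:chain[open]; X7:collider[open] ⇒ active
  5. X1 → X4 → X7 ← X3 → X5 — X4:chain[open]; X7:collider[open]; X3:fork[open] ⇒ active
At least one path is unblocked, so d-separation fails.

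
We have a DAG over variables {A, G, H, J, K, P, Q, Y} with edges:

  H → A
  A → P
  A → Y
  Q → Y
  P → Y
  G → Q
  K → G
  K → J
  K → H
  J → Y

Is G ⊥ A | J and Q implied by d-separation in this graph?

We examine all 6 paths between G and A:
Path 1: G → Q → Y ← J ← K → H → A
  Q is a chain here and Q is conditioned on, so the path is blocked at Q.
Path 2: G → Q → Y ← P ← A
  Q is a chain here and Q is conditioned on, so the path is blocked at Q.
Path 3: G → Q → Y ← A
  Q is a chain here and Q is conditioned on, so the path is blocked at Q.
Path 4: G ← K → J → Y ← P ← A
  J is a chain here and J is conditioned on, so the path is blocked at J.
Path 5: G ← K → J → Y ← A
  J is a chain here and J is conditioned on, so the path is blocked at J.
Path 6: G ← K → H → A
  K is a fork and K is not conditioned on; H is a chain and H is not conditioned on — no node blocks this path, so it is active.
Since the path G ← K → H → A is active, G and A are not d-separated given {J, Q}.

No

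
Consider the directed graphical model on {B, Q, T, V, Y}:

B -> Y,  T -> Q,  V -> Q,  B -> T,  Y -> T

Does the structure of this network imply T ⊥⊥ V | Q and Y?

The only undirected path from T to V is:
  1. T → Q ← V — Q:collider[open] ⇒ active
Since the path T → Q ← V is active, T and V are not d-separated given {Q, Y}.

No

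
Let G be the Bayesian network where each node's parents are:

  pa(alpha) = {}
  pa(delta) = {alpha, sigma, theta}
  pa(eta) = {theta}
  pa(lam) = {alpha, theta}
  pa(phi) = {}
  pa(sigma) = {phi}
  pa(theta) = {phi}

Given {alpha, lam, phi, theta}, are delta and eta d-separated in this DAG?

Enumerating the 3 paths from delta to eta and testing each for blocking by {alpha, lam, phi, theta}:
Path 1: delta ← alpha → lam ← theta → eta
  alpha is a fork here and alpha is conditioned on, so the path is blocked at alpha.
Path 2: delta ← theta → eta
  theta is a fork here and theta is conditioned on, so the path is blocked at theta.
Path 3: delta ← sigma ← phi → theta → eta
  phi is a fork here and phi is conditioned on, so the path is blocked at phi.
Since every path is blocked, d-separation holds.

Yes — delta and eta are d-separated given {alpha, lam, phi, theta}.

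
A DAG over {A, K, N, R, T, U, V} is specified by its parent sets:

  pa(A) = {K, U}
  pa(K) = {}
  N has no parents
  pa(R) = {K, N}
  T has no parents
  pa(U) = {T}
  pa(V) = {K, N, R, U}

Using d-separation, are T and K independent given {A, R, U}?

Yes

We examine all 4 paths between T and K:
  1. T → U → V ← R ← K — U:chain[blocks]; V:collider[blocks]; R:chain[blocks] ⇒ blocked
  2. T → U → V ← K — U:chain[blocks]; V:collider[blocks] ⇒ blocked
  3. T → U → V ← N → R ← K — U:chain[blocks]; V:collider[blocks]; N:fork[open]; R:collider[open] ⇒ blocked
  4. T → U → A ← K — U:chain[blocks]; A:collider[open] ⇒ blocked
Every path is blocked, so T and K are d-separated given {A, R, U}.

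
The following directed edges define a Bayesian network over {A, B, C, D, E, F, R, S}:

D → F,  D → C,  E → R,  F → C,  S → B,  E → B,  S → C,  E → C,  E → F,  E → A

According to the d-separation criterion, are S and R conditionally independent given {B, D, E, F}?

Enumerating the 4 paths from S to R and testing each for blocking by {B, D, E, F}:
Path 1: S → B ← E → R
  E is a fork here and E is conditioned on, so the path is blocked at E.
Path 2: S → C ← F ← E → R
  C is a collider here and neither C nor any of its descendants is conditioned on, so the collider stays closed — the path is blocked at C.
Path 3: S → C ← E → R
  C is a collider here and neither C nor any of its descendants is conditioned on, so the collider stays closed — the path is blocked at C.
Path 4: S → C ← D → F ← E → R
  C is a collider here and neither C nor any of its descendants is conditioned on, so the collider stays closed — the path is blocked at C.
Since every path is blocked, d-separation holds.

Yes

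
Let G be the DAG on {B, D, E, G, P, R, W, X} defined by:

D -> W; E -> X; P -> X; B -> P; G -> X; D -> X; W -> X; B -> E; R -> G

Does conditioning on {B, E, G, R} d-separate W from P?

4 paths connect W and P; each must be blocked for d-separation to hold:
Path 1: W → X ← E ← B → P
  X is a collider here and neither X nor any of its descendants is conditioned on, so the collider stays closed — the path is blocked at X.
Path 2: W → X ← P
  X is a collider here and neither X nor any of its descendants is conditioned on, so the collider stays closed — the path is blocked at X.
Path 3: W ← D → X ← E ← B → P
  X is a collider here and neither X nor any of its descendants is conditioned on, so the collider stays closed — the path is blocked at X.
Path 4: W ← D → X ← P
  X is a collider here and neither X nor any of its descendants is conditioned on, so the collider stays closed — the path is blocked at X.
All paths are blocked; W ⊥ P | {B, E, G, R} holds.

Yes — W and P are d-separated given {B, E, G, R}.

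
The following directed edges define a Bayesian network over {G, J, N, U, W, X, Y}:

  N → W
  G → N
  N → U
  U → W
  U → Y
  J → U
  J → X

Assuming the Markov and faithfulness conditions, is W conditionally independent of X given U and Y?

2 paths connect W and X; each must be blocked for d-separation to hold:
  1. W ← U ← J → X — U:chain[blocks]; J:fork[open] ⇒ blocked
  2. W ← N → U ← J → X — N:fork[open]; U:collider[open]; J:fork[open] ⇒ active
Since the path W ← N → U ← J → X is active, W and X are not d-separated given {U, Y}.

No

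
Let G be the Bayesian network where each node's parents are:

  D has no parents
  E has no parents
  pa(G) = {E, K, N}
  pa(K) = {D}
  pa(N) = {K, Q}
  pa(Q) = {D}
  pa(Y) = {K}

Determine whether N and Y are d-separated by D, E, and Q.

No

We examine all 3 paths between N and Y:
Path 1: N ← K → Y
  K is a fork and K is not conditioned on — no node blocks this path, so it is active.
Path 2: N ← Q ← D → K → Y
  Q is a chain here and Q is conditioned on, so the path is blocked at Q.
Path 3: N → G ← K → Y
  G is a collider here and neither G nor any of its descendants is conditioned on, so the collider stays closed — the path is blocked at G.
Because an active path exists, N and Y are not d-separated.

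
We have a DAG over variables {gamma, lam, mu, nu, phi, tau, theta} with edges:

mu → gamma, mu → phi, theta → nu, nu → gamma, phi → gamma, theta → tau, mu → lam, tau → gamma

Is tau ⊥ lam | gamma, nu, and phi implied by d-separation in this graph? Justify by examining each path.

No — tau and lam are not d-separated given {gamma, nu, phi}.

4 paths connect tau and lam; each must be blocked for d-separation to hold:
Path 1: tau → gamma ← mu → lam
  gamma is a collider and gamma is conditioned on, which opens it; mu is a fork and mu is not conditioned on — no node blocks this path, so it is active.
Path 2: tau → gamma ← phi ← mu → lam
  phi is a chain here and phi is conditioned on, so the path is blocked at phi.
Path 3: tau ← theta → nu → gamma ← mu → lam
  nu is a chain here and nu is conditioned on, so the path is blocked at nu.
Path 4: tau ← theta → nu → gamma ← phi ← mu → lam
  nu is a chain here and nu is conditioned on, so the path is blocked at nu.
Since the path tau → gamma ← mu → lam is active, tau and lam are not d-separated given {gamma, nu, phi}.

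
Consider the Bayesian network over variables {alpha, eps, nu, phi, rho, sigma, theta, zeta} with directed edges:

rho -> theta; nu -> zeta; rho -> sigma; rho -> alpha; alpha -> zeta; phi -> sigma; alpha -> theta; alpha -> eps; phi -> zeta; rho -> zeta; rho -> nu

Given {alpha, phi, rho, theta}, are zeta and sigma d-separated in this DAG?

Yes

Enumerating the 5 paths from zeta to sigma and testing each for blocking by {alpha, phi, rho, theta}:
Path 1: zeta ← phi → sigma
  phi is a fork here and phi is conditioned on, so the path is blocked at phi.
Path 2: zeta ← rho → sigma
  rho is a fork here and rho is conditioned on, so the path is blocked at rho.
Path 3: zeta ← nu ← rho → sigma
  rho is a fork here and rho is conditioned on, so the path is blocked at rho.
Path 4: zeta ← alpha ← rho → sigma
  alpha is a chain here and alpha is conditioned on, so the path is blocked at alpha.
Path 5: zeta ← alpha → theta ← rho → sigma
  alpha is a fork here and alpha is conditioned on, so the path is blocked at alpha.
Since every path is blocked, d-separation holds.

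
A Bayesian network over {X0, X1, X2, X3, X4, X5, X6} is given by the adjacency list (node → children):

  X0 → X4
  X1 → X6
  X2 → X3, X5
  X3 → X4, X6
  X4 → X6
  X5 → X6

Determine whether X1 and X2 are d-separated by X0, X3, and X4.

We examine all 3 paths between X1 and X2:
  1. X1 → X6 ← X3 ← X2 — X6:collider[blocks]; X3:chain[blocks] ⇒ blocked
  2. X1 → X6 ← X5 ← X2 — X6:collider[blocks]; X5:chain[open] ⇒ blocked
  3. X1 → X6 ← X4 ← X3 ← X2 — X6:collider[blocks]; X4:chain[blocks]; X3:chain[blocks] ⇒ blocked
Since every path is blocked, d-separation holds.

Yes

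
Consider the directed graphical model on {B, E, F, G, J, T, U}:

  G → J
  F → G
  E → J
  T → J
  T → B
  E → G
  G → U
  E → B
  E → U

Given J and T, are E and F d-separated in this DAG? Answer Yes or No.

No — E and F are not d-separated given {J, T}.

Enumerating the 4 paths from E to F and testing each for blocking by {J, T}:
Path 1: E → J ← G ← F
  J is a collider and J is conditioned on, which opens it; G is a chain and G is not conditioned on — no node blocks this path, so it is active.
Path 2: E → G ← F
  G is a collider and its descendant J is conditioned on, which opens it — no node blocks this path, so it is active.
Path 3: E → U ← G ← F
  U is a collider here and neither U nor any of its descendants is conditioned on, so the collider stays closed — the path is blocked at U.
Path 4: E → B ← T → J ← G ← F
  B is a collider here and neither B nor any of its descendants is conditioned on, so the collider stays closed — the path is blocked at B.
Because an active path exists, E and F are not d-separated.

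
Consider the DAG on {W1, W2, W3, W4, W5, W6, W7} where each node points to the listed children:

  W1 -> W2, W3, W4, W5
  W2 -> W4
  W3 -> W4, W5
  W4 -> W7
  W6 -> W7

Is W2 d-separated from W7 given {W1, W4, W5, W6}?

We examine all 4 paths between W2 and W7:
  1. W2 ← W1 → W5 ← W3 → W4 → W7 — W1:fork[blocks]; W5:collider[open]; W3:fork[open]; W4:chain[blocks] ⇒ blocked
  2. W2 ← W1 → W3 → W4 → W7 — W1:fork[blocks]; W3:chain[open]; W4:chain[blocks] ⇒ blocked
  3. W2 ← W1 → W4 → W7 — W1:fork[blocks]; W4:chain[blocks] ⇒ blocked
  4. W2 → W4 → W7 — W4:chain[blocks] ⇒ blocked
All paths are blocked; W2 ⊥ W7 | {W1, W4, W5, W6} holds.

Yes — W2 and W7 are d-separated given {W1, W4, W5, W6}.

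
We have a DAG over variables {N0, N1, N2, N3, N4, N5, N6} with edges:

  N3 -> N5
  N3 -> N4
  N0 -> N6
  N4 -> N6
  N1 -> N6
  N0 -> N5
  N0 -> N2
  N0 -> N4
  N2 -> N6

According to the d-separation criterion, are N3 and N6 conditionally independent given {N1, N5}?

No

There are 6 undirected paths between N3 and N6; checking each against the conditioning set {N1, N5}:
Path 1: N3 → N5 ← N0 → N2 → N6
  N5 is a collider and N5 is conditioned on, which opens it; N0 is a fork and N0 is not conditioned on; N2 is a chain and N2 is not conditioned on — no node blocks this path, so it is active.
Path 2: N3 → N5 ← N0 → N6
  N5 is a collider and N5 is conditioned on, which opens it; N0 is a fork and N0 is not conditioned on — no node blocks this path, so it is active.
Path 3: N3 → N5 ← N0 → N4 → N6
  N5 is a collider and N5 is conditioned on, which opens it; N0 is a fork and N0 is not conditioned on; N4 is a chain and N4 is not conditioned on — no node blocks this path, so it is active.
Path 4: N3 → N4 → N6
  N4 is a chain and N4 is not conditioned on — no node blocks this path, so it is active.
Path 5: N3 → N4 ← N0 → N2 → N6
  N4 is a collider here and neither N4 nor any of its descendants is conditioned on, so the collider stays closed — the path is blocked at N4.
Path 6: N3 → N4 ← N0 → N6
  N4 is a collider here and neither N4 nor any of its descendants is conditioned on, so the collider stays closed — the path is blocked at N4.
Since the path N3 → N5 ← N0 → N2 → N6 is active, N3 and N6 are not d-separated given {N1, N5}.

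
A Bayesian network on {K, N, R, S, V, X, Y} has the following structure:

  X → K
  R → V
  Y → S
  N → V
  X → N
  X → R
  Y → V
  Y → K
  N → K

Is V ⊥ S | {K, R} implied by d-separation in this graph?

There are 5 undirected paths between V and S; checking each against the conditioning set {K, R}:
Path 1: V ← Y → S
  Y is a fork and Y is not conditioned on — no node blocks this path, so it is active.
Path 2: V ← R ← X → K ← Y → S
  R is a chain here and R is conditioned on, so the path is blocked at R.
Path 3: V ← R ← X → N → K ← Y → S
  R is a chain here and R is conditioned on, so the path is blocked at R.
Path 4: V ← N ← X → K ← Y → S
  N is a chain and N is not conditioned on; X is a fork and X is not conditioned on; K is a collider and K is conditioned on, which opens it; Y is a fork and Y is not conditioned on — no node blocks this path, so it is active.
Path 5: V ← N → K ← Y → S
  N is a fork and N is not conditioned on; K is a collider and K is conditioned on, which opens it; Y is a fork and Y is not conditioned on — no node blocks this path, so it is active.
At least one path is unblocked, so d-separation fails.

No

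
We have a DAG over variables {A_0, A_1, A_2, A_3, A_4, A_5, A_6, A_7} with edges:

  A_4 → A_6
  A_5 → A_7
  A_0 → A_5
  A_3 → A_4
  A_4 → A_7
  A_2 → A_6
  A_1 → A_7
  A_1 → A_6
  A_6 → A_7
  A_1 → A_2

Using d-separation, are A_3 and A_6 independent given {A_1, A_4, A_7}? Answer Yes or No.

Enumerating the 4 paths from A_3 to A_6 and testing each for blocking by {A_1, A_4, A_7}:
  1. A_3 → A_4 → A_7 ← A_6 — A_4:chain[blocks]; A_7:collider[open] ⇒ blocked
  2. A_3 → A_4 → A_7 ← A_1 → A_6 — A_4:chain[blocks]; A_7:collider[open]; A_1:fork[blocks] ⇒ blocked
  3. A_3 → A_4 → A_7 ← A_1 → A_2 → A_6 — A_4:chain[blocks]; A_7:collider[open]; A_1:fork[blocks]; A_2:chain[open] ⇒ blocked
  4. A_3 → A_4 → A_6 — A_4:chain[blocks] ⇒ blocked
Every path is blocked, so A_3 and A_6 are d-separated given {A_1, A_4, A_7}.

Yes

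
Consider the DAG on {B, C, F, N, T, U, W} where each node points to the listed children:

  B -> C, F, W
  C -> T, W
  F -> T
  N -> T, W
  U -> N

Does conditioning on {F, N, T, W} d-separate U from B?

We examine all 6 paths between U and B:
Path 1: U → N → W ← C → T ← F ← B
  N is a chain here and N is conditioned on, so the path is blocked at N.
Path 2: U → N → W ← C ← B
  N is a chain here and N is conditioned on, so the path is blocked at N.
Path 3: U → N → W ← B
  N is a chain here and N is conditioned on, so the path is blocked at N.
Path 4: U → N → T ← F ← B
  N is a chain here and N is conditioned on, so the path is blocked at N.
Path 5: U → N → T ← C → W ← B
  N is a chain here and N is conditioned on, so the path is blocked at N.
Path 6: U → N → T ← C ← B
  N is a chain here and N is conditioned on, so the path is blocked at N.
All paths are blocked; U ⊥ B | {F, N, T, W} holds.

Yes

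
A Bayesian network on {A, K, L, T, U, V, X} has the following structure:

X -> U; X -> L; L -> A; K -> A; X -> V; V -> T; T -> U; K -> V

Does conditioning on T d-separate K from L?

No — K and L are not d-separated given {T}.

Enumerating the 3 paths from K to L and testing each for blocking by {T}:
Path 1: K → V → T → U ← X → L
  T is a chain here and T is conditioned on, so the path is blocked at T.
Path 2: K → V ← X → L
  V is a collider and its descendant T is conditioned on, which opens it; X is a fork and X is not conditioned on — no node blocks this path, so it is active.
Path 3: K → A ← L
  A is a collider here and neither A nor any of its descendants is conditioned on, so the collider stays closed — the path is blocked at A.
At least one path is unblocked, so d-separation fails.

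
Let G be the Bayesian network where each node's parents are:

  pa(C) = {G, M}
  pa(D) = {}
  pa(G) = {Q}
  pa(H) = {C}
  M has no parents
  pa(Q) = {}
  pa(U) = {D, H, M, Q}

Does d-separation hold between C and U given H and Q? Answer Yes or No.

There are 3 undirected paths between C and U; checking each against the conditioning set {H, Q}:
Path 1: C ← M → U
  M is a fork and M is not conditioned on — no node blocks this path, so it is active.
Path 2: C ← G ← Q → U
  Q is a fork here and Q is conditioned on, so the path is blocked at Q.
Path 3: C → H → U
  H is a chain here and H is conditioned on, so the path is blocked at H.
Since the path C ← M → U is active, C and U are not d-separated given {H, Q}.

No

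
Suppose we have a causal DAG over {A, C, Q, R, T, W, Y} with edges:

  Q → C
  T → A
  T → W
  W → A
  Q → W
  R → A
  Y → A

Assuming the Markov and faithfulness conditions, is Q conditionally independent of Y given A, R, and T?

No

We examine all 2 paths between Q and Y:
Path 1: Q → W → A ← Y
  W is a chain and W is not conditioned on; A is a collider and A is conditioned on, which opens it — no node blocks this path, so it is active.
Path 2: Q → W ← T → A ← Y
  T is a fork here and T is conditioned on, so the path is blocked at T.
At least one path is unblocked, so d-separation fails.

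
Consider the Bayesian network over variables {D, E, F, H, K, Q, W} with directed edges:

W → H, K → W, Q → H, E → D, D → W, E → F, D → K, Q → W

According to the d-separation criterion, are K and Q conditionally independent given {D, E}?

There are 4 undirected paths between K and Q; checking each against the conditioning set {D, E}:
Path 1: K → W → H ← Q
  H is a collider here and neither H nor any of its descendants is conditioned on, so the collider stays closed — the path is blocked at H.
Path 2: K → W ← Q
  W is a collider here and neither W nor any of its descendants is conditioned on, so the collider stays closed — the path is blocked at W.
Path 3: K ← D → W → H ← Q
  D is a fork here and D is conditioned on, so the path is blocked at D.
Path 4: K ← D → W ← Q
  D is a fork here and D is conditioned on, so the path is blocked at D.
Since every path is blocked, d-separation holds.

Yes — K and Q are d-separated given {D, E}.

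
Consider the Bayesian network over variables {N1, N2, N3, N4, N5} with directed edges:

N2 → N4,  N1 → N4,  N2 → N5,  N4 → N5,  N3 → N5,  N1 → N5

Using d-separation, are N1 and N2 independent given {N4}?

Enumerating the 4 paths from N1 to N2 and testing each for blocking by {N4}:
Path 1: N1 → N5 ← N4 ← N2
  N5 is a collider here and neither N5 nor any of its descendants is conditioned on, so the collider stays closed — the path is blocked at N5.
Path 2: N1 → N5 ← N2
  N5 is a collider here and neither N5 nor any of its descendants is conditioned on, so the collider stays closed — the path is blocked at N5.
Path 3: N1 → N4 → N5 ← N2
  N4 is a chain here and N4 is conditioned on, so the path is blocked at N4.
Path 4: N1 → N4 ← N2
  N4 is a collider and N4 is conditioned on, which opens it — no node blocks this path, so it is active.
Since the path N1 → N4 ← N2 is active, N1 and N2 are not d-separated given {N4}.

No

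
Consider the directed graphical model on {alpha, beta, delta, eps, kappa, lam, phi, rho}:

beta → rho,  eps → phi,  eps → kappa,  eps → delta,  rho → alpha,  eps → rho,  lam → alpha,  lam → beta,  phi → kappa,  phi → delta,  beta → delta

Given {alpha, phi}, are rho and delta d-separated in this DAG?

We examine all 5 paths between rho and delta:
Path 1: rho → alpha ← lam → beta → delta
  alpha is a collider and alpha is conditioned on, which opens it; lam is a fork and lam is not conditioned on; beta is a chain and beta is not conditioned on — no node blocks this path, so it is active.
Path 2: rho ← eps → kappa ← phi → delta
  kappa is a collider here and neither kappa nor any of its descendants is conditioned on, so the collider stays closed — the path is blocked at kappa.
Path 3: rho ← eps → phi → delta
  phi is a chain here and phi is conditioned on, so the path is blocked at phi.
Path 4: rho ← eps → delta
  eps is a fork and eps is not conditioned on — no node blocks this path, so it is active.
Path 5: rho ← beta → delta
  beta is a fork and beta is not conditioned on — no node blocks this path, so it is active.
At least one path is unblocked, so d-separation fails.

No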